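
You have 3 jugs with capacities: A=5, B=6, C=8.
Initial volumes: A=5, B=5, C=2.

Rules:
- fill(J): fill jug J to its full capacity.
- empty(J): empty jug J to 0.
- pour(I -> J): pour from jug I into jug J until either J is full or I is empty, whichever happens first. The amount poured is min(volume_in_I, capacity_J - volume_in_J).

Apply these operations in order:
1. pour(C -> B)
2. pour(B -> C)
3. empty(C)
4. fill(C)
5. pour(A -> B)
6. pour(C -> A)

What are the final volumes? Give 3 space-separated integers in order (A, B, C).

Answer: 5 5 3

Derivation:
Step 1: pour(C -> B) -> (A=5 B=6 C=1)
Step 2: pour(B -> C) -> (A=5 B=0 C=7)
Step 3: empty(C) -> (A=5 B=0 C=0)
Step 4: fill(C) -> (A=5 B=0 C=8)
Step 5: pour(A -> B) -> (A=0 B=5 C=8)
Step 6: pour(C -> A) -> (A=5 B=5 C=3)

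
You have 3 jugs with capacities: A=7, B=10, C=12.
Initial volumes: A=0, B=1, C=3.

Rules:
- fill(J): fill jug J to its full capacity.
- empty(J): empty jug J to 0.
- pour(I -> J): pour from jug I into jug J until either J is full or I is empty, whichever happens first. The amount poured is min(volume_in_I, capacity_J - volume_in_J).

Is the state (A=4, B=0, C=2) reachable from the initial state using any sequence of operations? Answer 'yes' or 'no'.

Answer: yes

Derivation:
BFS from (A=0, B=1, C=3):
  1. pour(B -> A) -> (A=1 B=0 C=3)
  2. pour(C -> A) -> (A=4 B=0 C=0)
  3. fill(C) -> (A=4 B=0 C=12)
  4. pour(C -> B) -> (A=4 B=10 C=2)
  5. empty(B) -> (A=4 B=0 C=2)
Target reached → yes.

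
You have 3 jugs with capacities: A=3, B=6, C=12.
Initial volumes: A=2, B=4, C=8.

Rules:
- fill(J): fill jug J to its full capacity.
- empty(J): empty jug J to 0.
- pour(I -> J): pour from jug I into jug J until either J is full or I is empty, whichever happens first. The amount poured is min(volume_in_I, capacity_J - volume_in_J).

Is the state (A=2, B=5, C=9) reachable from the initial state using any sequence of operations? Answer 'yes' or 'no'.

BFS explored all 255 reachable states.
Reachable set includes: (0,0,0), (0,0,1), (0,0,2), (0,0,3), (0,0,4), (0,0,5), (0,0,6), (0,0,7), (0,0,8), (0,0,9), (0,0,10), (0,0,11) ...
Target (A=2, B=5, C=9) not in reachable set → no.

Answer: no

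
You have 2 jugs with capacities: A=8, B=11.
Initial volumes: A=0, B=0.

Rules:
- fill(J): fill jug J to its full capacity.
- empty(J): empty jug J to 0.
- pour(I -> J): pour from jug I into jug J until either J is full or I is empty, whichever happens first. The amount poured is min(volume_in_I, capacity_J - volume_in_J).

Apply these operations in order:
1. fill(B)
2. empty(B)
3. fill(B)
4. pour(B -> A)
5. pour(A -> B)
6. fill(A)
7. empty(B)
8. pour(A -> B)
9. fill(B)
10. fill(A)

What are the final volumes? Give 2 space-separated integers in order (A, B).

Step 1: fill(B) -> (A=0 B=11)
Step 2: empty(B) -> (A=0 B=0)
Step 3: fill(B) -> (A=0 B=11)
Step 4: pour(B -> A) -> (A=8 B=3)
Step 5: pour(A -> B) -> (A=0 B=11)
Step 6: fill(A) -> (A=8 B=11)
Step 7: empty(B) -> (A=8 B=0)
Step 8: pour(A -> B) -> (A=0 B=8)
Step 9: fill(B) -> (A=0 B=11)
Step 10: fill(A) -> (A=8 B=11)

Answer: 8 11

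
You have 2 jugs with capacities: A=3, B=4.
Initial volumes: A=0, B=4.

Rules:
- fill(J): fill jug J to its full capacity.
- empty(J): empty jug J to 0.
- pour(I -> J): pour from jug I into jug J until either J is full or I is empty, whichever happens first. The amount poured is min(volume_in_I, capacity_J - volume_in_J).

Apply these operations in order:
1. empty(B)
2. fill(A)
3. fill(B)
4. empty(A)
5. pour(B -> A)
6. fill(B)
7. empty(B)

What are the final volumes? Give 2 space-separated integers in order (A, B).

Answer: 3 0

Derivation:
Step 1: empty(B) -> (A=0 B=0)
Step 2: fill(A) -> (A=3 B=0)
Step 3: fill(B) -> (A=3 B=4)
Step 4: empty(A) -> (A=0 B=4)
Step 5: pour(B -> A) -> (A=3 B=1)
Step 6: fill(B) -> (A=3 B=4)
Step 7: empty(B) -> (A=3 B=0)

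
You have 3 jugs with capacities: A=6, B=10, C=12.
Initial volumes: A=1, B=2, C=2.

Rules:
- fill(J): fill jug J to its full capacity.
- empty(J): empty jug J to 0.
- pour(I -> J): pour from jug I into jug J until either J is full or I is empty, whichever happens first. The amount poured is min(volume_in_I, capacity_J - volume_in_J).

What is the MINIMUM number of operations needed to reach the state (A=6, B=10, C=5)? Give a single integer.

Answer: 4

Derivation:
BFS from (A=1, B=2, C=2). One shortest path:
  1. fill(C) -> (A=1 B=2 C=12)
  2. pour(A -> B) -> (A=0 B=3 C=12)
  3. fill(A) -> (A=6 B=3 C=12)
  4. pour(C -> B) -> (A=6 B=10 C=5)
Reached target in 4 moves.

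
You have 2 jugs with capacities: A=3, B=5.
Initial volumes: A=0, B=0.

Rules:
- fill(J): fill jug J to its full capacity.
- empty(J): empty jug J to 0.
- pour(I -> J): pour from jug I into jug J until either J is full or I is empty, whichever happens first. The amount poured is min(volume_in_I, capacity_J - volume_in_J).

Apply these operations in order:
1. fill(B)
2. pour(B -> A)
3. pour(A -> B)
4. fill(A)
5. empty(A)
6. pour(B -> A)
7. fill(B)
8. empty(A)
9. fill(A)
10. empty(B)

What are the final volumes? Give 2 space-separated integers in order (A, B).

Answer: 3 0

Derivation:
Step 1: fill(B) -> (A=0 B=5)
Step 2: pour(B -> A) -> (A=3 B=2)
Step 3: pour(A -> B) -> (A=0 B=5)
Step 4: fill(A) -> (A=3 B=5)
Step 5: empty(A) -> (A=0 B=5)
Step 6: pour(B -> A) -> (A=3 B=2)
Step 7: fill(B) -> (A=3 B=5)
Step 8: empty(A) -> (A=0 B=5)
Step 9: fill(A) -> (A=3 B=5)
Step 10: empty(B) -> (A=3 B=0)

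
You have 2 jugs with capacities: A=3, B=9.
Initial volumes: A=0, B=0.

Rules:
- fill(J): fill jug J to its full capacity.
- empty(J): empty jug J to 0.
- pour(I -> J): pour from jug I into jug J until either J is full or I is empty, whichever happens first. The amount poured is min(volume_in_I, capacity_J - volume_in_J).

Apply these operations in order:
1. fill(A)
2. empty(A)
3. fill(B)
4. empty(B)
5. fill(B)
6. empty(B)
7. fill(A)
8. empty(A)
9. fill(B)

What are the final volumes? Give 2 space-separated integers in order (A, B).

Answer: 0 9

Derivation:
Step 1: fill(A) -> (A=3 B=0)
Step 2: empty(A) -> (A=0 B=0)
Step 3: fill(B) -> (A=0 B=9)
Step 4: empty(B) -> (A=0 B=0)
Step 5: fill(B) -> (A=0 B=9)
Step 6: empty(B) -> (A=0 B=0)
Step 7: fill(A) -> (A=3 B=0)
Step 8: empty(A) -> (A=0 B=0)
Step 9: fill(B) -> (A=0 B=9)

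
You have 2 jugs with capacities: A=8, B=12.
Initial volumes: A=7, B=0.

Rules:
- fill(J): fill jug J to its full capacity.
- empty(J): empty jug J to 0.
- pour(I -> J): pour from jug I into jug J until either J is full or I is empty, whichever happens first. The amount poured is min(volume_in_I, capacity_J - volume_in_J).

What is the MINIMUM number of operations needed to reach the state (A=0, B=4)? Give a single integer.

Answer: 4

Derivation:
BFS from (A=7, B=0). One shortest path:
  1. empty(A) -> (A=0 B=0)
  2. fill(B) -> (A=0 B=12)
  3. pour(B -> A) -> (A=8 B=4)
  4. empty(A) -> (A=0 B=4)
Reached target in 4 moves.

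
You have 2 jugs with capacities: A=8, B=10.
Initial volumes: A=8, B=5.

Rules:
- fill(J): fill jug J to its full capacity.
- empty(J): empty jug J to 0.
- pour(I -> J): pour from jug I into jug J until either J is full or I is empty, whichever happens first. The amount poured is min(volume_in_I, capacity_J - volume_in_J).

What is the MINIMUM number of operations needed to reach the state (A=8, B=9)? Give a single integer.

BFS from (A=8, B=5). One shortest path:
  1. empty(A) -> (A=0 B=5)
  2. pour(B -> A) -> (A=5 B=0)
  3. fill(B) -> (A=5 B=10)
  4. pour(B -> A) -> (A=8 B=7)
  5. empty(A) -> (A=0 B=7)
  6. pour(B -> A) -> (A=7 B=0)
  7. fill(B) -> (A=7 B=10)
  8. pour(B -> A) -> (A=8 B=9)
Reached target in 8 moves.

Answer: 8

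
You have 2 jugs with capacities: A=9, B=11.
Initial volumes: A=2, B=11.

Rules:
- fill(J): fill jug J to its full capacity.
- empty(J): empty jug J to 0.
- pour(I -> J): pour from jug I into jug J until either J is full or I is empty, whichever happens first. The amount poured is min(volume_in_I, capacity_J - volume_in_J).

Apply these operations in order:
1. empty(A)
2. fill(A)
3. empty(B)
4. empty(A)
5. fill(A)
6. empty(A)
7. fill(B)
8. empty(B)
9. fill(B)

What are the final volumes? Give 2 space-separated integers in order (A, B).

Answer: 0 11

Derivation:
Step 1: empty(A) -> (A=0 B=11)
Step 2: fill(A) -> (A=9 B=11)
Step 3: empty(B) -> (A=9 B=0)
Step 4: empty(A) -> (A=0 B=0)
Step 5: fill(A) -> (A=9 B=0)
Step 6: empty(A) -> (A=0 B=0)
Step 7: fill(B) -> (A=0 B=11)
Step 8: empty(B) -> (A=0 B=0)
Step 9: fill(B) -> (A=0 B=11)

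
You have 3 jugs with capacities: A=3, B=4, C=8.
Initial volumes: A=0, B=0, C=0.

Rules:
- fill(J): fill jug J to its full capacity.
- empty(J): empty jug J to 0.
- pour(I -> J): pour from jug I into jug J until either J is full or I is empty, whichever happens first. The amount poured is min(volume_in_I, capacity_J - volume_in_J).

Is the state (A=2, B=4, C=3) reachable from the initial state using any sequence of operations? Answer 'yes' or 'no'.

BFS from (A=0, B=0, C=0):
  1. fill(A) -> (A=3 B=0 C=0)
  2. pour(A -> B) -> (A=0 B=3 C=0)
  3. fill(A) -> (A=3 B=3 C=0)
  4. pour(A -> C) -> (A=0 B=3 C=3)
  5. fill(A) -> (A=3 B=3 C=3)
  6. pour(A -> B) -> (A=2 B=4 C=3)
Target reached → yes.

Answer: yes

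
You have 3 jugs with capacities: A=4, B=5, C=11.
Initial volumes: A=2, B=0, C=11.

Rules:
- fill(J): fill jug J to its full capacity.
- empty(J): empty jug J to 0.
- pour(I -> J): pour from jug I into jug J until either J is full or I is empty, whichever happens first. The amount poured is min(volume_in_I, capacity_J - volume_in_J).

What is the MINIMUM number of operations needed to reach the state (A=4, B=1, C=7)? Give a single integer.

BFS from (A=2, B=0, C=11). One shortest path:
  1. empty(A) -> (A=0 B=0 C=11)
  2. fill(B) -> (A=0 B=5 C=11)
  3. pour(B -> A) -> (A=4 B=1 C=11)
  4. empty(A) -> (A=0 B=1 C=11)
  5. pour(C -> A) -> (A=4 B=1 C=7)
Reached target in 5 moves.

Answer: 5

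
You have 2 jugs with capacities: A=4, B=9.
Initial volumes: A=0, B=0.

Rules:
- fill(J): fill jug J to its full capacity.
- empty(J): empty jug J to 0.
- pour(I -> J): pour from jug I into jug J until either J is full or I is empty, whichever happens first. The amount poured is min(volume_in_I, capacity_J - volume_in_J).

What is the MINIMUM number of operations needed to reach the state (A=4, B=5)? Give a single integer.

BFS from (A=0, B=0). One shortest path:
  1. fill(B) -> (A=0 B=9)
  2. pour(B -> A) -> (A=4 B=5)
Reached target in 2 moves.

Answer: 2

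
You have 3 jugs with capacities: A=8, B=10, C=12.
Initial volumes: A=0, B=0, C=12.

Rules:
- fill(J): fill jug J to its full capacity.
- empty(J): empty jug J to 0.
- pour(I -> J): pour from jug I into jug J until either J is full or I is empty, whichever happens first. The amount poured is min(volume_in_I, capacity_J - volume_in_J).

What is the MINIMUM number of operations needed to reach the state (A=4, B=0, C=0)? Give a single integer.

BFS from (A=0, B=0, C=12). One shortest path:
  1. pour(C -> A) -> (A=8 B=0 C=4)
  2. empty(A) -> (A=0 B=0 C=4)
  3. pour(C -> A) -> (A=4 B=0 C=0)
Reached target in 3 moves.

Answer: 3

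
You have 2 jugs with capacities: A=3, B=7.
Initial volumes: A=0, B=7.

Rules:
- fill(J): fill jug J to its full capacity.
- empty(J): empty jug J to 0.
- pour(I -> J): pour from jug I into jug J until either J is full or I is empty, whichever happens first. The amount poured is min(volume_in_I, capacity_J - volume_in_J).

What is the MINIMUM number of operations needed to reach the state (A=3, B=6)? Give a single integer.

BFS from (A=0, B=7). One shortest path:
  1. fill(A) -> (A=3 B=7)
  2. empty(B) -> (A=3 B=0)
  3. pour(A -> B) -> (A=0 B=3)
  4. fill(A) -> (A=3 B=3)
  5. pour(A -> B) -> (A=0 B=6)
  6. fill(A) -> (A=3 B=6)
Reached target in 6 moves.

Answer: 6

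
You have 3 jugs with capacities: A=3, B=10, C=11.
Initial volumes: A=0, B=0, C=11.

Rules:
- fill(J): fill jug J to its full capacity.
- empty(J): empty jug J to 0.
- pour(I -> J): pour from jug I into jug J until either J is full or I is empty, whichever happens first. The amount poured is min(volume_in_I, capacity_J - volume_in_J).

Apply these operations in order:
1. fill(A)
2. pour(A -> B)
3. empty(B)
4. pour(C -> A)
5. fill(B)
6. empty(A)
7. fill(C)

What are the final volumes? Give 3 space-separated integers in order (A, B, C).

Answer: 0 10 11

Derivation:
Step 1: fill(A) -> (A=3 B=0 C=11)
Step 2: pour(A -> B) -> (A=0 B=3 C=11)
Step 3: empty(B) -> (A=0 B=0 C=11)
Step 4: pour(C -> A) -> (A=3 B=0 C=8)
Step 5: fill(B) -> (A=3 B=10 C=8)
Step 6: empty(A) -> (A=0 B=10 C=8)
Step 7: fill(C) -> (A=0 B=10 C=11)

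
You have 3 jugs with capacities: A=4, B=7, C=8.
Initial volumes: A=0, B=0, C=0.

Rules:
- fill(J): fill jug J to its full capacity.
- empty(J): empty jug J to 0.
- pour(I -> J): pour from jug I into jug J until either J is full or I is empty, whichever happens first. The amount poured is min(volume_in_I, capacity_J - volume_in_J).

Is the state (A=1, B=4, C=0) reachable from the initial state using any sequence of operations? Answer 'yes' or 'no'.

Answer: yes

Derivation:
BFS from (A=0, B=0, C=0):
  1. fill(A) -> (A=4 B=0 C=0)
  2. fill(C) -> (A=4 B=0 C=8)
  3. pour(C -> B) -> (A=4 B=7 C=1)
  4. empty(B) -> (A=4 B=0 C=1)
  5. pour(A -> B) -> (A=0 B=4 C=1)
  6. pour(C -> A) -> (A=1 B=4 C=0)
Target reached → yes.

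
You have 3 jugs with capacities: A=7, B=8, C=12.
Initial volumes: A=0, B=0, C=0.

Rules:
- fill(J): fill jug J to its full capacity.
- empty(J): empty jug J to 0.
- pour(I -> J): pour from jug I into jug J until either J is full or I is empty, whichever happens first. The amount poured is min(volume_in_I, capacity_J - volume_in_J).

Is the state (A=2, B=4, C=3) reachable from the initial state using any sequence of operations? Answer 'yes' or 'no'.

Answer: no

Derivation:
BFS explored all 474 reachable states.
Reachable set includes: (0,0,0), (0,0,1), (0,0,2), (0,0,3), (0,0,4), (0,0,5), (0,0,6), (0,0,7), (0,0,8), (0,0,9), (0,0,10), (0,0,11) ...
Target (A=2, B=4, C=3) not in reachable set → no.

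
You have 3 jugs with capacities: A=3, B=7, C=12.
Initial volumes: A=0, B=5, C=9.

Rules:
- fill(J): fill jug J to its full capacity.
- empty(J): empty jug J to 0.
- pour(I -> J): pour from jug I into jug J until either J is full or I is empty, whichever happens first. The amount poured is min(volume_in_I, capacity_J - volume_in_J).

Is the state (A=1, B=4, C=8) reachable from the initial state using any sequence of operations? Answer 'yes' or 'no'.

BFS explored all 284 reachable states.
Reachable set includes: (0,0,0), (0,0,1), (0,0,2), (0,0,3), (0,0,4), (0,0,5), (0,0,6), (0,0,7), (0,0,8), (0,0,9), (0,0,10), (0,0,11) ...
Target (A=1, B=4, C=8) not in reachable set → no.

Answer: no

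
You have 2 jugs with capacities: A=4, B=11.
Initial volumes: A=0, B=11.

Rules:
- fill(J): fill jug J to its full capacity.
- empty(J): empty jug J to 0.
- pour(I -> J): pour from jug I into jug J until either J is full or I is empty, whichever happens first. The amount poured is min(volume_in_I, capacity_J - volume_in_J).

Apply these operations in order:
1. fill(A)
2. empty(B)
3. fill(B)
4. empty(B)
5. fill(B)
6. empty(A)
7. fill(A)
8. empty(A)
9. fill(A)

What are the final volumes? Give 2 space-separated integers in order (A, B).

Answer: 4 11

Derivation:
Step 1: fill(A) -> (A=4 B=11)
Step 2: empty(B) -> (A=4 B=0)
Step 3: fill(B) -> (A=4 B=11)
Step 4: empty(B) -> (A=4 B=0)
Step 5: fill(B) -> (A=4 B=11)
Step 6: empty(A) -> (A=0 B=11)
Step 7: fill(A) -> (A=4 B=11)
Step 8: empty(A) -> (A=0 B=11)
Step 9: fill(A) -> (A=4 B=11)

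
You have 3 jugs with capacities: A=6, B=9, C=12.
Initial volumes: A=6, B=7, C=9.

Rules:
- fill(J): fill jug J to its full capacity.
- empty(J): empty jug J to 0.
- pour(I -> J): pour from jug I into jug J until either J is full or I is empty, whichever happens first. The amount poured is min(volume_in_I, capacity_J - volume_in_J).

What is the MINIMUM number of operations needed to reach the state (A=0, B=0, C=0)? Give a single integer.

BFS from (A=6, B=7, C=9). One shortest path:
  1. empty(A) -> (A=0 B=7 C=9)
  2. empty(B) -> (A=0 B=0 C=9)
  3. empty(C) -> (A=0 B=0 C=0)
Reached target in 3 moves.

Answer: 3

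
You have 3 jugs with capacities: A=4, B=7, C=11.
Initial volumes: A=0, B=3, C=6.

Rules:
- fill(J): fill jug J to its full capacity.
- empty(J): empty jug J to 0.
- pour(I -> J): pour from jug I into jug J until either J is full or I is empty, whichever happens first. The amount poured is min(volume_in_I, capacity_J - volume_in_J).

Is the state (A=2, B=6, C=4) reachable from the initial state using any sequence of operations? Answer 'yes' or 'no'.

Answer: no

Derivation:
BFS explored all 300 reachable states.
Reachable set includes: (0,0,0), (0,0,1), (0,0,2), (0,0,3), (0,0,4), (0,0,5), (0,0,6), (0,0,7), (0,0,8), (0,0,9), (0,0,10), (0,0,11) ...
Target (A=2, B=6, C=4) not in reachable set → no.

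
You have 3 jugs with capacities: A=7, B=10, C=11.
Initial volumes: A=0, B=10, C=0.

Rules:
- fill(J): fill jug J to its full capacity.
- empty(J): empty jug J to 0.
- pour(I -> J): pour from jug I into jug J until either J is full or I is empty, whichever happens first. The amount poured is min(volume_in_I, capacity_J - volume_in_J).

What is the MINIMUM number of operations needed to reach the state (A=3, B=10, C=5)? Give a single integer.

BFS from (A=0, B=10, C=0). One shortest path:
  1. empty(B) -> (A=0 B=0 C=0)
  2. fill(C) -> (A=0 B=0 C=11)
  3. pour(C -> A) -> (A=7 B=0 C=4)
  4. pour(C -> B) -> (A=7 B=4 C=0)
  5. pour(A -> C) -> (A=0 B=4 C=7)
  6. fill(A) -> (A=7 B=4 C=7)
  7. pour(A -> C) -> (A=3 B=4 C=11)
  8. pour(C -> B) -> (A=3 B=10 C=5)
Reached target in 8 moves.

Answer: 8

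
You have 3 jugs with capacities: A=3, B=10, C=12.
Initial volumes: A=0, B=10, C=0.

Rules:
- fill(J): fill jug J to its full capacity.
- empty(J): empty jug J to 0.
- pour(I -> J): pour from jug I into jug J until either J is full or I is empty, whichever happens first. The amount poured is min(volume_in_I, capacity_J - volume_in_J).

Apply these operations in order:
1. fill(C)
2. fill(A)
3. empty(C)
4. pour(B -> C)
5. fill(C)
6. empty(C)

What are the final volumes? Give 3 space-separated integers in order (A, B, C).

Answer: 3 0 0

Derivation:
Step 1: fill(C) -> (A=0 B=10 C=12)
Step 2: fill(A) -> (A=3 B=10 C=12)
Step 3: empty(C) -> (A=3 B=10 C=0)
Step 4: pour(B -> C) -> (A=3 B=0 C=10)
Step 5: fill(C) -> (A=3 B=0 C=12)
Step 6: empty(C) -> (A=3 B=0 C=0)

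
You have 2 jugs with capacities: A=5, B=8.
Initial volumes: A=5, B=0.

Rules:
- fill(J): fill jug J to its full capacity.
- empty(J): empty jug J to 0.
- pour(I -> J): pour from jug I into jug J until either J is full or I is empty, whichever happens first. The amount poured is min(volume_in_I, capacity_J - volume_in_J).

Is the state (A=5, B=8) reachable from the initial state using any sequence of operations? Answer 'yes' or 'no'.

Answer: yes

Derivation:
BFS from (A=5, B=0):
  1. fill(B) -> (A=5 B=8)
Target reached → yes.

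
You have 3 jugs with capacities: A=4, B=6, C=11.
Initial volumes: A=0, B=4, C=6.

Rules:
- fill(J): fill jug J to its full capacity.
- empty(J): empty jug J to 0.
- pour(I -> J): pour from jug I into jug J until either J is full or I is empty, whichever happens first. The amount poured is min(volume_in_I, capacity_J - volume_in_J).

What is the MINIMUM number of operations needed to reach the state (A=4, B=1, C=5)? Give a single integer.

BFS from (A=0, B=4, C=6). One shortest path:
  1. fill(A) -> (A=4 B=4 C=6)
  2. pour(A -> B) -> (A=2 B=6 C=6)
  3. pour(B -> C) -> (A=2 B=1 C=11)
  4. pour(C -> A) -> (A=4 B=1 C=9)
  5. empty(A) -> (A=0 B=1 C=9)
  6. pour(C -> A) -> (A=4 B=1 C=5)
Reached target in 6 moves.

Answer: 6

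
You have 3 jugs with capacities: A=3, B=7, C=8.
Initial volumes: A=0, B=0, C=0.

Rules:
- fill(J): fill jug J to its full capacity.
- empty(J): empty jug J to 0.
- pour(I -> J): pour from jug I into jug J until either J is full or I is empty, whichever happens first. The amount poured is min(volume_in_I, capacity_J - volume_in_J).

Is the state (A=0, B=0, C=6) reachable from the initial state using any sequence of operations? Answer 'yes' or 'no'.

Answer: yes

Derivation:
BFS from (A=0, B=0, C=0):
  1. fill(A) -> (A=3 B=0 C=0)
  2. pour(A -> C) -> (A=0 B=0 C=3)
  3. fill(A) -> (A=3 B=0 C=3)
  4. pour(A -> C) -> (A=0 B=0 C=6)
Target reached → yes.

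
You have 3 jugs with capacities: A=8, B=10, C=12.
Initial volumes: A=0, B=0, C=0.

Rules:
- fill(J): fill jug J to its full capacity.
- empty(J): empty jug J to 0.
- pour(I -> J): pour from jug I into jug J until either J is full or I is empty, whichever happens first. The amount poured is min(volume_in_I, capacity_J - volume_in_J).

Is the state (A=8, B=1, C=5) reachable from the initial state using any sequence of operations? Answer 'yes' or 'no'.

Answer: no

Derivation:
BFS explored all 150 reachable states.
Reachable set includes: (0,0,0), (0,0,2), (0,0,4), (0,0,6), (0,0,8), (0,0,10), (0,0,12), (0,2,0), (0,2,2), (0,2,4), (0,2,6), (0,2,8) ...
Target (A=8, B=1, C=5) not in reachable set → no.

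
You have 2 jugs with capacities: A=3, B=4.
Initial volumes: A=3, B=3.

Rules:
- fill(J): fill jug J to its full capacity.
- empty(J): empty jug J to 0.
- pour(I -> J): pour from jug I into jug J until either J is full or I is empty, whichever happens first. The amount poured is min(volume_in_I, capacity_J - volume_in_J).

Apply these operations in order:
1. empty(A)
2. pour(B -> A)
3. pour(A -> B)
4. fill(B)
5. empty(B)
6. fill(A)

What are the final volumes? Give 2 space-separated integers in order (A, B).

Answer: 3 0

Derivation:
Step 1: empty(A) -> (A=0 B=3)
Step 2: pour(B -> A) -> (A=3 B=0)
Step 3: pour(A -> B) -> (A=0 B=3)
Step 4: fill(B) -> (A=0 B=4)
Step 5: empty(B) -> (A=0 B=0)
Step 6: fill(A) -> (A=3 B=0)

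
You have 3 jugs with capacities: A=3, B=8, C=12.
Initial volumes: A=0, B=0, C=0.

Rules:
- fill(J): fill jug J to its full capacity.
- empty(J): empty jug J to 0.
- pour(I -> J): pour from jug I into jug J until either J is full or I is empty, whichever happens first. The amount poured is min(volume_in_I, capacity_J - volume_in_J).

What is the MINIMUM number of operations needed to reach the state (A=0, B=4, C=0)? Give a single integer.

Answer: 4

Derivation:
BFS from (A=0, B=0, C=0). One shortest path:
  1. fill(C) -> (A=0 B=0 C=12)
  2. pour(C -> B) -> (A=0 B=8 C=4)
  3. empty(B) -> (A=0 B=0 C=4)
  4. pour(C -> B) -> (A=0 B=4 C=0)
Reached target in 4 moves.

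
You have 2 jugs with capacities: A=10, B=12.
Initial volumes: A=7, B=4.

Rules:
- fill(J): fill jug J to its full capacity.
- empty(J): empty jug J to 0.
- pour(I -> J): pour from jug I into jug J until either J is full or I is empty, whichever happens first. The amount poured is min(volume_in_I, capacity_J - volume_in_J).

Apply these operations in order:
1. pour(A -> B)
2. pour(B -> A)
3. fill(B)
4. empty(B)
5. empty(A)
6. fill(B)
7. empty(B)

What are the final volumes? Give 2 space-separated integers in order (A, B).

Answer: 0 0

Derivation:
Step 1: pour(A -> B) -> (A=0 B=11)
Step 2: pour(B -> A) -> (A=10 B=1)
Step 3: fill(B) -> (A=10 B=12)
Step 4: empty(B) -> (A=10 B=0)
Step 5: empty(A) -> (A=0 B=0)
Step 6: fill(B) -> (A=0 B=12)
Step 7: empty(B) -> (A=0 B=0)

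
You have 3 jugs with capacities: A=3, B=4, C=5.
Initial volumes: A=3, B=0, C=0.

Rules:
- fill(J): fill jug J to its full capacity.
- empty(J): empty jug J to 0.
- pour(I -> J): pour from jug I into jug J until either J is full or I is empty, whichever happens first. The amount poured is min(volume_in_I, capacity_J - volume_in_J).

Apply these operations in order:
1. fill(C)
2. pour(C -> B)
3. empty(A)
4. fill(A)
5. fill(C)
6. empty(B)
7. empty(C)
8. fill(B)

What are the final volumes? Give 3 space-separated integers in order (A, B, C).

Step 1: fill(C) -> (A=3 B=0 C=5)
Step 2: pour(C -> B) -> (A=3 B=4 C=1)
Step 3: empty(A) -> (A=0 B=4 C=1)
Step 4: fill(A) -> (A=3 B=4 C=1)
Step 5: fill(C) -> (A=3 B=4 C=5)
Step 6: empty(B) -> (A=3 B=0 C=5)
Step 7: empty(C) -> (A=3 B=0 C=0)
Step 8: fill(B) -> (A=3 B=4 C=0)

Answer: 3 4 0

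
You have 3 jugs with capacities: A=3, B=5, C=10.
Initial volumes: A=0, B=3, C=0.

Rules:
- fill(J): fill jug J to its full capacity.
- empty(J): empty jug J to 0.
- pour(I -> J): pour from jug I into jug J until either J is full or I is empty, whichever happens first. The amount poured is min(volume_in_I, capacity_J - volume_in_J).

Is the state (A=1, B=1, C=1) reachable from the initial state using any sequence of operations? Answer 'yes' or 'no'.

BFS explored all 192 reachable states.
Reachable set includes: (0,0,0), (0,0,1), (0,0,2), (0,0,3), (0,0,4), (0,0,5), (0,0,6), (0,0,7), (0,0,8), (0,0,9), (0,0,10), (0,1,0) ...
Target (A=1, B=1, C=1) not in reachable set → no.

Answer: no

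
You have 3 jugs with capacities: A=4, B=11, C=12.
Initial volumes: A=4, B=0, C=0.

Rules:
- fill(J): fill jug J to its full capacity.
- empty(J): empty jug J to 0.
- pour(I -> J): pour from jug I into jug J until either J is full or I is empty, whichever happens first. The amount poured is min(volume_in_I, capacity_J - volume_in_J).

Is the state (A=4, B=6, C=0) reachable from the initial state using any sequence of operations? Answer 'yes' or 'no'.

BFS from (A=4, B=0, C=0):
  1. empty(A) -> (A=0 B=0 C=0)
  2. fill(B) -> (A=0 B=11 C=0)
  3. pour(B -> A) -> (A=4 B=7 C=0)
  4. pour(B -> C) -> (A=4 B=0 C=7)
  5. fill(B) -> (A=4 B=11 C=7)
  6. pour(B -> C) -> (A=4 B=6 C=12)
  7. empty(C) -> (A=4 B=6 C=0)
Target reached → yes.

Answer: yes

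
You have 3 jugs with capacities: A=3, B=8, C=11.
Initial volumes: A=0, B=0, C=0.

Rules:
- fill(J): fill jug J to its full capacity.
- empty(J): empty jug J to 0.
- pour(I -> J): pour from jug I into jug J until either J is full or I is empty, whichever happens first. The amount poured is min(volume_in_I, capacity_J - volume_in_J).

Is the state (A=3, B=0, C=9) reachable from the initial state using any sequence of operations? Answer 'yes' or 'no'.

Answer: yes

Derivation:
BFS from (A=0, B=0, C=0):
  1. fill(A) -> (A=3 B=0 C=0)
  2. pour(A -> C) -> (A=0 B=0 C=3)
  3. fill(A) -> (A=3 B=0 C=3)
  4. pour(A -> C) -> (A=0 B=0 C=6)
  5. fill(A) -> (A=3 B=0 C=6)
  6. pour(A -> C) -> (A=0 B=0 C=9)
  7. fill(A) -> (A=3 B=0 C=9)
Target reached → yes.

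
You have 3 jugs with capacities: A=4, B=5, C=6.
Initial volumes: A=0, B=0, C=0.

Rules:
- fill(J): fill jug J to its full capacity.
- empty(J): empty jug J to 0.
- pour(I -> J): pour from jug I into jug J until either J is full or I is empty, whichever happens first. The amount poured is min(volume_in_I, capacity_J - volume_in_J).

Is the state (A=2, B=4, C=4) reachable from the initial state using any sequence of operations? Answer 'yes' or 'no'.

Answer: no

Derivation:
BFS explored all 150 reachable states.
Reachable set includes: (0,0,0), (0,0,1), (0,0,2), (0,0,3), (0,0,4), (0,0,5), (0,0,6), (0,1,0), (0,1,1), (0,1,2), (0,1,3), (0,1,4) ...
Target (A=2, B=4, C=4) not in reachable set → no.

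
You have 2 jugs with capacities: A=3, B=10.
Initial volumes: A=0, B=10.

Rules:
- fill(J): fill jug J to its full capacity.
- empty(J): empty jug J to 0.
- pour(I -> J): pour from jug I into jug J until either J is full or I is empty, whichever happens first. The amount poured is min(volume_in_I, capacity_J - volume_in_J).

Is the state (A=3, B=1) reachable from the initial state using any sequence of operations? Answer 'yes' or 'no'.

BFS from (A=0, B=10):
  1. pour(B -> A) -> (A=3 B=7)
  2. empty(A) -> (A=0 B=7)
  3. pour(B -> A) -> (A=3 B=4)
  4. empty(A) -> (A=0 B=4)
  5. pour(B -> A) -> (A=3 B=1)
Target reached → yes.

Answer: yes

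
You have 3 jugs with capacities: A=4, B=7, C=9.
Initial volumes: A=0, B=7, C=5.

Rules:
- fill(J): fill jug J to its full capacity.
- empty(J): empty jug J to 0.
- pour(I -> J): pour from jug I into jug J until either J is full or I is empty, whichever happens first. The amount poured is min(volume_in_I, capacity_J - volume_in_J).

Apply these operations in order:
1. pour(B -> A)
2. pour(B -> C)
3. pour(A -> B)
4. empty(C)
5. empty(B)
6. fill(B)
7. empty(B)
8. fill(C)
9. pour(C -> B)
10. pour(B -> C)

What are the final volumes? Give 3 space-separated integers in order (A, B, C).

Step 1: pour(B -> A) -> (A=4 B=3 C=5)
Step 2: pour(B -> C) -> (A=4 B=0 C=8)
Step 3: pour(A -> B) -> (A=0 B=4 C=8)
Step 4: empty(C) -> (A=0 B=4 C=0)
Step 5: empty(B) -> (A=0 B=0 C=0)
Step 6: fill(B) -> (A=0 B=7 C=0)
Step 7: empty(B) -> (A=0 B=0 C=0)
Step 8: fill(C) -> (A=0 B=0 C=9)
Step 9: pour(C -> B) -> (A=0 B=7 C=2)
Step 10: pour(B -> C) -> (A=0 B=0 C=9)

Answer: 0 0 9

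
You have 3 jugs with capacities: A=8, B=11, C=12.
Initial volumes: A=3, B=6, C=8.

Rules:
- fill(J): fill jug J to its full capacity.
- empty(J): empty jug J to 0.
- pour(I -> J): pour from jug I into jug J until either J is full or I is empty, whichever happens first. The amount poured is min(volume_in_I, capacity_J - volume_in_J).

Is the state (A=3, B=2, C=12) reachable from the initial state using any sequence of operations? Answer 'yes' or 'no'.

BFS from (A=3, B=6, C=8):
  1. pour(B -> C) -> (A=3 B=2 C=12)
Target reached → yes.

Answer: yes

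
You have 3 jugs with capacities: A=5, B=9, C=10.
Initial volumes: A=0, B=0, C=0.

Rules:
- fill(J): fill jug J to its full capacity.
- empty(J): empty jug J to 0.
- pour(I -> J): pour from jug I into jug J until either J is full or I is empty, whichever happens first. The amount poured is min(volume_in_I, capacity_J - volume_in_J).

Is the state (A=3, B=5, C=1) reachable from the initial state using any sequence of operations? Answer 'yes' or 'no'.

Answer: no

Derivation:
BFS explored all 372 reachable states.
Reachable set includes: (0,0,0), (0,0,1), (0,0,2), (0,0,3), (0,0,4), (0,0,5), (0,0,6), (0,0,7), (0,0,8), (0,0,9), (0,0,10), (0,1,0) ...
Target (A=3, B=5, C=1) not in reachable set → no.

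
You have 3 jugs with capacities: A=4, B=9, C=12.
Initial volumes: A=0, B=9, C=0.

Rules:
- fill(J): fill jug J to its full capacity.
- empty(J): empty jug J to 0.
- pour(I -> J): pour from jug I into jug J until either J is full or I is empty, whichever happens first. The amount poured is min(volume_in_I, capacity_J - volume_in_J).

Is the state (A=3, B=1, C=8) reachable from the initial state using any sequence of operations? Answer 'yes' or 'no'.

Answer: no

Derivation:
BFS explored all 386 reachable states.
Reachable set includes: (0,0,0), (0,0,1), (0,0,2), (0,0,3), (0,0,4), (0,0,5), (0,0,6), (0,0,7), (0,0,8), (0,0,9), (0,0,10), (0,0,11) ...
Target (A=3, B=1, C=8) not in reachable set → no.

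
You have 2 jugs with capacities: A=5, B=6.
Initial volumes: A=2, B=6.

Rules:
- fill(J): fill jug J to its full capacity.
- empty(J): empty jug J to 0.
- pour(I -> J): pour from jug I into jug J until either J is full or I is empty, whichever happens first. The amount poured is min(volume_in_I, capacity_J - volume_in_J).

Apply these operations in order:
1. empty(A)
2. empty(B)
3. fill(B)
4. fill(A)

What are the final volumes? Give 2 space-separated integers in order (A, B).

Answer: 5 6

Derivation:
Step 1: empty(A) -> (A=0 B=6)
Step 2: empty(B) -> (A=0 B=0)
Step 3: fill(B) -> (A=0 B=6)
Step 4: fill(A) -> (A=5 B=6)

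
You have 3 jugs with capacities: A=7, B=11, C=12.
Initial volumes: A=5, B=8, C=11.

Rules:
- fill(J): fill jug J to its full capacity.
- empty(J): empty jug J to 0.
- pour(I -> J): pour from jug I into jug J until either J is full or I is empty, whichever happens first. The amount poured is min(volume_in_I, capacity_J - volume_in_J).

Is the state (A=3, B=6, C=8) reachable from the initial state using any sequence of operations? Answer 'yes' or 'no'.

BFS explored all 589 reachable states.
Reachable set includes: (0,0,0), (0,0,1), (0,0,2), (0,0,3), (0,0,4), (0,0,5), (0,0,6), (0,0,7), (0,0,8), (0,0,9), (0,0,10), (0,0,11) ...
Target (A=3, B=6, C=8) not in reachable set → no.

Answer: no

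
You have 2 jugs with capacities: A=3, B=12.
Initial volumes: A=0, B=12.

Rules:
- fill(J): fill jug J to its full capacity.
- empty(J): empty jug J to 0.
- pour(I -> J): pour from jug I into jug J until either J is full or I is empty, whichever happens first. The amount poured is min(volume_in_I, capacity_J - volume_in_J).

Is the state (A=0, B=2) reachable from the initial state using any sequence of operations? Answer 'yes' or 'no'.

Answer: no

Derivation:
BFS explored all 10 reachable states.
Reachable set includes: (0,0), (0,3), (0,6), (0,9), (0,12), (3,0), (3,3), (3,6), (3,9), (3,12)
Target (A=0, B=2) not in reachable set → no.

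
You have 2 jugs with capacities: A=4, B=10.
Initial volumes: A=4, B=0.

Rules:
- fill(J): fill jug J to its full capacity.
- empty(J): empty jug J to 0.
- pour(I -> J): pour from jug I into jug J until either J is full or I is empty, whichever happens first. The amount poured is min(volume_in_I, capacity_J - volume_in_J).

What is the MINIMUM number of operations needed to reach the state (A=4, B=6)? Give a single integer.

Answer: 3

Derivation:
BFS from (A=4, B=0). One shortest path:
  1. empty(A) -> (A=0 B=0)
  2. fill(B) -> (A=0 B=10)
  3. pour(B -> A) -> (A=4 B=6)
Reached target in 3 moves.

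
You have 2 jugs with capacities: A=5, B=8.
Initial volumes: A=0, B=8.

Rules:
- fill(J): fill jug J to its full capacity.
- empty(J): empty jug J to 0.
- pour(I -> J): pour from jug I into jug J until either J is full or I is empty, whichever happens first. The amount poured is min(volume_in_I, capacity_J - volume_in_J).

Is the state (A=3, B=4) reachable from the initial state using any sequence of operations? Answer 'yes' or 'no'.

BFS explored all 26 reachable states.
Reachable set includes: (0,0), (0,1), (0,2), (0,3), (0,4), (0,5), (0,6), (0,7), (0,8), (1,0), (1,8), (2,0) ...
Target (A=3, B=4) not in reachable set → no.

Answer: no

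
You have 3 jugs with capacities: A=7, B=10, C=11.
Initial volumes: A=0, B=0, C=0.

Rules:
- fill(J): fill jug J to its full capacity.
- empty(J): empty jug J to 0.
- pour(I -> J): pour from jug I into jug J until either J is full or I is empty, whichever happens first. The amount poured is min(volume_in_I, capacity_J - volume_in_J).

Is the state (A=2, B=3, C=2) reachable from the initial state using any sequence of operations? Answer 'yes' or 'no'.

BFS explored all 516 reachable states.
Reachable set includes: (0,0,0), (0,0,1), (0,0,2), (0,0,3), (0,0,4), (0,0,5), (0,0,6), (0,0,7), (0,0,8), (0,0,9), (0,0,10), (0,0,11) ...
Target (A=2, B=3, C=2) not in reachable set → no.

Answer: no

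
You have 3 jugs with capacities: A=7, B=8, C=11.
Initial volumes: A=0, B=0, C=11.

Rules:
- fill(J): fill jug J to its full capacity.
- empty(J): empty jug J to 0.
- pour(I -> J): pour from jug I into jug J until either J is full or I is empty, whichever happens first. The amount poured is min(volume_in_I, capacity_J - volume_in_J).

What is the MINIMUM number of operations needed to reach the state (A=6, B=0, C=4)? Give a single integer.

Answer: 5

Derivation:
BFS from (A=0, B=0, C=11). One shortest path:
  1. fill(A) -> (A=7 B=0 C=11)
  2. pour(A -> B) -> (A=0 B=7 C=11)
  3. pour(C -> A) -> (A=7 B=7 C=4)
  4. pour(A -> B) -> (A=6 B=8 C=4)
  5. empty(B) -> (A=6 B=0 C=4)
Reached target in 5 moves.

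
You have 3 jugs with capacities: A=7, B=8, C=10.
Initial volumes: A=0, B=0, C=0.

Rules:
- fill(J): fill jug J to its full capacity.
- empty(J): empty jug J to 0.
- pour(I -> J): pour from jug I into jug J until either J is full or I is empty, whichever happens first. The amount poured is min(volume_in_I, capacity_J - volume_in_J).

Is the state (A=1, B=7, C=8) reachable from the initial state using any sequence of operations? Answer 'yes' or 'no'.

Answer: no

Derivation:
BFS explored all 414 reachable states.
Reachable set includes: (0,0,0), (0,0,1), (0,0,2), (0,0,3), (0,0,4), (0,0,5), (0,0,6), (0,0,7), (0,0,8), (0,0,9), (0,0,10), (0,1,0) ...
Target (A=1, B=7, C=8) not in reachable set → no.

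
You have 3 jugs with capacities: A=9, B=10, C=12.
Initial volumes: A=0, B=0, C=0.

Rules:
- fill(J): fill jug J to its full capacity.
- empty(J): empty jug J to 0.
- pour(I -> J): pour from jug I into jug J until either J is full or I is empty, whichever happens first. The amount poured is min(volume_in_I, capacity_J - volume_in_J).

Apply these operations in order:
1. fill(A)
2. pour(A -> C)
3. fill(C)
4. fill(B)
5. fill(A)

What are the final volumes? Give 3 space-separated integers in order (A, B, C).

Answer: 9 10 12

Derivation:
Step 1: fill(A) -> (A=9 B=0 C=0)
Step 2: pour(A -> C) -> (A=0 B=0 C=9)
Step 3: fill(C) -> (A=0 B=0 C=12)
Step 4: fill(B) -> (A=0 B=10 C=12)
Step 5: fill(A) -> (A=9 B=10 C=12)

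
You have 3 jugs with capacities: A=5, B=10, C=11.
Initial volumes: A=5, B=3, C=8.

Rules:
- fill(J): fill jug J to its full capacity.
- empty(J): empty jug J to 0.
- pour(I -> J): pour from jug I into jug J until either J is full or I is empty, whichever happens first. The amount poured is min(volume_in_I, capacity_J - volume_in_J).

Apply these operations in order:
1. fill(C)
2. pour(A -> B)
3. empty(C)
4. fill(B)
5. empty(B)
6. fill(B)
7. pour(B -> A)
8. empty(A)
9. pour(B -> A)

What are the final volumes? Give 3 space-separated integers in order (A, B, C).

Step 1: fill(C) -> (A=5 B=3 C=11)
Step 2: pour(A -> B) -> (A=0 B=8 C=11)
Step 3: empty(C) -> (A=0 B=8 C=0)
Step 4: fill(B) -> (A=0 B=10 C=0)
Step 5: empty(B) -> (A=0 B=0 C=0)
Step 6: fill(B) -> (A=0 B=10 C=0)
Step 7: pour(B -> A) -> (A=5 B=5 C=0)
Step 8: empty(A) -> (A=0 B=5 C=0)
Step 9: pour(B -> A) -> (A=5 B=0 C=0)

Answer: 5 0 0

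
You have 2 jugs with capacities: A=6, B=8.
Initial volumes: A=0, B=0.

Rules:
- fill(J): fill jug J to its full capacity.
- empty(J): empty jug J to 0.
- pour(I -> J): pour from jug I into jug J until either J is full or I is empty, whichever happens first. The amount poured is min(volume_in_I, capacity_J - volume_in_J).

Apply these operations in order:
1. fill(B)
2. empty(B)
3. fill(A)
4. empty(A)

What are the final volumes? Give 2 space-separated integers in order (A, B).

Step 1: fill(B) -> (A=0 B=8)
Step 2: empty(B) -> (A=0 B=0)
Step 3: fill(A) -> (A=6 B=0)
Step 4: empty(A) -> (A=0 B=0)

Answer: 0 0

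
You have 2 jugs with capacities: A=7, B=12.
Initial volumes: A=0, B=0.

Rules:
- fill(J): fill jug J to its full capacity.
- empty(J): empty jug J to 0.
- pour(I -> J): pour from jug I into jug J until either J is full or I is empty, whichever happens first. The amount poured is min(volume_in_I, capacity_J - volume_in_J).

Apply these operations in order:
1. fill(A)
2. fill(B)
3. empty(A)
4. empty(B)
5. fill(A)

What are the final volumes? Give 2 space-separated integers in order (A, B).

Answer: 7 0

Derivation:
Step 1: fill(A) -> (A=7 B=0)
Step 2: fill(B) -> (A=7 B=12)
Step 3: empty(A) -> (A=0 B=12)
Step 4: empty(B) -> (A=0 B=0)
Step 5: fill(A) -> (A=7 B=0)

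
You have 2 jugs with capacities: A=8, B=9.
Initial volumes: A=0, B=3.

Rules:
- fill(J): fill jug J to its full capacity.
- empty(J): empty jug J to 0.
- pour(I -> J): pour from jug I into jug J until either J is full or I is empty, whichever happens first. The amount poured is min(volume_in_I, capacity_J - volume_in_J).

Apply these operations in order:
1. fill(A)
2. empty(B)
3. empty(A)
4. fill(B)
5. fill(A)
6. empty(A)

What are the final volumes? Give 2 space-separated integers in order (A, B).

Answer: 0 9

Derivation:
Step 1: fill(A) -> (A=8 B=3)
Step 2: empty(B) -> (A=8 B=0)
Step 3: empty(A) -> (A=0 B=0)
Step 4: fill(B) -> (A=0 B=9)
Step 5: fill(A) -> (A=8 B=9)
Step 6: empty(A) -> (A=0 B=9)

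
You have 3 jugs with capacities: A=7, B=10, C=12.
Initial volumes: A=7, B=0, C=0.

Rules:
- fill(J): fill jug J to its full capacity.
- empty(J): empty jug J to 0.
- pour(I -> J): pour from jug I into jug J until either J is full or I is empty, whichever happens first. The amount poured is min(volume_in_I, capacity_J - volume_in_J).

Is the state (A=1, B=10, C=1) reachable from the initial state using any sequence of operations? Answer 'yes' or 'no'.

Answer: yes

Derivation:
BFS from (A=7, B=0, C=0):
  1. fill(B) -> (A=7 B=10 C=0)
  2. pour(B -> C) -> (A=7 B=0 C=10)
  3. pour(A -> B) -> (A=0 B=7 C=10)
  4. fill(A) -> (A=7 B=7 C=10)
  5. pour(A -> B) -> (A=4 B=10 C=10)
  6. pour(B -> C) -> (A=4 B=8 C=12)
  7. empty(C) -> (A=4 B=8 C=0)
  8. pour(B -> C) -> (A=4 B=0 C=8)
  9. pour(A -> B) -> (A=0 B=4 C=8)
  10. pour(C -> A) -> (A=7 B=4 C=1)
  11. pour(A -> B) -> (A=1 B=10 C=1)
Target reached → yes.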